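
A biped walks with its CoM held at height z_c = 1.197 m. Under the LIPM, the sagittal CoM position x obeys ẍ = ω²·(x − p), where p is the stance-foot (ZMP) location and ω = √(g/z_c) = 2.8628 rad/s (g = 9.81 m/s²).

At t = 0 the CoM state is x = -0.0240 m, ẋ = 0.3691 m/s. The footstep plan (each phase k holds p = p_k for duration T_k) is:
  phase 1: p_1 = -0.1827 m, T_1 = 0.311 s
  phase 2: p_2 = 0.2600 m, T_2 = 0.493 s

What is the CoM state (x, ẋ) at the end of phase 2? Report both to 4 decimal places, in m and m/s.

x = 0.7365, ẋ = 1.6646

phase 1: p=-0.1827, T=0.311, ωT=0.890331, cosh=1.423228, sinh=1.012708; start (x,ẋ)=(-0.024000, 0.369100) → end (x,ẋ)=(0.173734, 0.985413)
phase 2: p=0.2600, T=0.493, ωT=1.411360, cosh=2.172671, sinh=1.928860; start (x,ẋ)=(0.173734, 0.985413) → end (x,ẋ)=(0.736512, 1.664625)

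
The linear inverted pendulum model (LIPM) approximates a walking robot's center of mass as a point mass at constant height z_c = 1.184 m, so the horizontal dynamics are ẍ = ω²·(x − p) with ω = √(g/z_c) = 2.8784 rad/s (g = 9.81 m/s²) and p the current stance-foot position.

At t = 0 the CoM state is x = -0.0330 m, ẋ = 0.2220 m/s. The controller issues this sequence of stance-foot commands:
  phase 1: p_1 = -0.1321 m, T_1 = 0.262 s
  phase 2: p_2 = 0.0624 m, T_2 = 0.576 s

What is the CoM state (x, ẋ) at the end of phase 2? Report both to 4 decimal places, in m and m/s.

x = 0.5175, ẋ = 1.4111

phase 1: p=-0.1321, T=0.262, ωT=0.754141, cosh=1.298099, sinh=0.827685; start (x,ẋ)=(-0.033000, 0.222000) → end (x,ẋ)=(0.060378, 0.524275)
phase 2: p=0.0624, T=0.576, ωT=1.657958, cosh=2.719556, sinh=2.529028; start (x,ẋ)=(0.060378, 0.524275) → end (x,ẋ)=(0.517540, 1.411074)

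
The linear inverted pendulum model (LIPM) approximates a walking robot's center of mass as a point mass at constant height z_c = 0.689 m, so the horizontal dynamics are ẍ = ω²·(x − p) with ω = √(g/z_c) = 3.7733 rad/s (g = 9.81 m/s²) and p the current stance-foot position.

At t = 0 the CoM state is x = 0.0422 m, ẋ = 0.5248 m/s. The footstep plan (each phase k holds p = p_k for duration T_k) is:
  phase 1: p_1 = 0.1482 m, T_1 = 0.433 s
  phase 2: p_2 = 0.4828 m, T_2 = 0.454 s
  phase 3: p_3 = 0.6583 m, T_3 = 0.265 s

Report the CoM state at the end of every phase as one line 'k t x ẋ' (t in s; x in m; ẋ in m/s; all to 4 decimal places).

1 0.4330 0.2090 0.4100
2 0.8870 -0.0095 -1.5974
3 1.1520 -0.8696 -5.4258

phase 1: p=0.1482, T=0.433, ωT=1.633839, cosh=2.659342, sinh=2.464163; start (x,ẋ)=(0.042200, 0.524800) → end (x,ẋ)=(0.209032, 0.410032)
phase 2: p=0.4828, T=0.454, ωT=1.713078, cosh=2.863158, sinh=2.682849; start (x,ẋ)=(0.209032, 0.410032) → end (x,ẋ)=(-0.009506, -1.597423)
phase 3: p=0.6583, T=0.265, ωT=0.999924, cosh=1.542992, sinh=1.175085; start (x,ẋ)=(-0.009506, -1.597423) → end (x,ẋ)=(-0.869590, -5.425826)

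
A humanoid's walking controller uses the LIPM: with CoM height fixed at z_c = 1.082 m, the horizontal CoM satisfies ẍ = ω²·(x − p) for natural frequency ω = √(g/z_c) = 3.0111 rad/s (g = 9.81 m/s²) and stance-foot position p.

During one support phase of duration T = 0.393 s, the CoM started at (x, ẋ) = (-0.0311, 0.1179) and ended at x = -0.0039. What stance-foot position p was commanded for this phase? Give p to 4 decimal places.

p = 0.0080

ωT = 3.0111·0.393 = 1.183362; cosh(ωT) = 1.785791, sinh(ωT) = 1.479544
x(T) = p + (x₀−p)·cosh(ωT) + (ẋ₀/ω)·sinh(ωT) ⇒ p·(1 − cosh) = x(T) − x₀·cosh − (ẋ₀/ω)·sinh
numerator   = -0.0039 − (-0.0311)·1.785791 − (0.1179/3.0111)·1.479544 = -0.006294
denominator = 1 − 1.785791 = -0.785791
p = -0.006294 / -0.785791 = 0.0080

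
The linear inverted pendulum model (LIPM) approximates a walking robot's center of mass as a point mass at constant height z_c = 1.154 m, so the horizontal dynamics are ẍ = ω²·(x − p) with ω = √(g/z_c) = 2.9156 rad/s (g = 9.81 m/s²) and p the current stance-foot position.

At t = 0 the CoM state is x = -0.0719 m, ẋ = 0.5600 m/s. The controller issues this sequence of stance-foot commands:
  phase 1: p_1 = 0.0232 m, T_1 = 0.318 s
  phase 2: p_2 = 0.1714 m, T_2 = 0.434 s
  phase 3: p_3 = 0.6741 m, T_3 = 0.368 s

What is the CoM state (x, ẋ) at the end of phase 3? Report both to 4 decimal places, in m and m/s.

phase 1: p=0.0232, T=0.318, ωT=0.927161, cosh=1.461499, sinh=1.065824; start (x,ẋ)=(-0.071900, 0.560000) → end (x,ẋ)=(0.088924, 0.522915)
phase 2: p=0.1714, T=0.434, ωT=1.265370, cosh=1.913270, sinh=1.631135; start (x,ẋ)=(0.088924, 0.522915) → end (x,ẋ)=(0.306147, 0.608245)
phase 3: p=0.6741, T=0.368, ωT=1.072941, cosh=1.632983, sinh=1.290982; start (x,ẋ)=(0.306147, 0.608245) → end (x,ẋ)=(0.342561, -0.391715)

x = 0.3426, ẋ = -0.3917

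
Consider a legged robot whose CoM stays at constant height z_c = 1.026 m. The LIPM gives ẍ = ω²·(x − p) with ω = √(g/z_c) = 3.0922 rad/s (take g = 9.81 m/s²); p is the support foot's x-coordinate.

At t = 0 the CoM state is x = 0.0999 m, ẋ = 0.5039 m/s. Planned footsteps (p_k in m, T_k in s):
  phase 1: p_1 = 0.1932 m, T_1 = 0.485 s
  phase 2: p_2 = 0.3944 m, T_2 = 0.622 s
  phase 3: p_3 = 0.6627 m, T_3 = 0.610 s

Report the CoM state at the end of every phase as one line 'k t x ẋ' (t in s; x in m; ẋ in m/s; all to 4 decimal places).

1 0.4850 0.3207 0.5710
2 1.1070 0.7550 1.2318
3 1.7170 2.2574 5.0746

phase 1: p=0.1932, T=0.485, ωT=1.499717, cosh=2.351807, sinh=2.128614; start (x,ẋ)=(0.099900, 0.503900) → end (x,ẋ)=(0.320652, 0.570966)
phase 2: p=0.3944, T=0.622, ωT=1.923348, cosh=3.494976, sinh=3.348860; start (x,ẋ)=(0.320652, 0.570966) → end (x,ẋ)=(0.755009, 1.231825)
phase 3: p=0.6627, T=0.610, ωT=1.886242, cosh=3.373090, sinh=3.221450; start (x,ẋ)=(0.755009, 1.231825) → end (x,ẋ)=(2.257381, 5.074584)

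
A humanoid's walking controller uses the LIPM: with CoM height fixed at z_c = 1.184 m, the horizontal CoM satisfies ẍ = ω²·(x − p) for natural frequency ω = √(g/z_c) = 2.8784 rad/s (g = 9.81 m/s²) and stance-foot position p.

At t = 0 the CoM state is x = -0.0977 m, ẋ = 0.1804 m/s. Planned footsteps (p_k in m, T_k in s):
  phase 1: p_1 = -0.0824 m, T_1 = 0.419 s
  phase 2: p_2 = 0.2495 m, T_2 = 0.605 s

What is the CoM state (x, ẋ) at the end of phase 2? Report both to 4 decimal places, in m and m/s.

x = -0.2770, ẋ = -1.3364

phase 1: p=-0.0824, T=0.419, ωT=1.206050, cosh=1.819820, sinh=1.520443; start (x,ẋ)=(-0.097700, 0.180400) → end (x,ẋ)=(-0.014951, 0.261336)
phase 2: p=0.2495, T=0.605, ωT=1.741432, cosh=2.940389, sinh=2.765119; start (x,ẋ)=(-0.014951, 0.261336) → end (x,ẋ)=(-0.277039, -1.336371)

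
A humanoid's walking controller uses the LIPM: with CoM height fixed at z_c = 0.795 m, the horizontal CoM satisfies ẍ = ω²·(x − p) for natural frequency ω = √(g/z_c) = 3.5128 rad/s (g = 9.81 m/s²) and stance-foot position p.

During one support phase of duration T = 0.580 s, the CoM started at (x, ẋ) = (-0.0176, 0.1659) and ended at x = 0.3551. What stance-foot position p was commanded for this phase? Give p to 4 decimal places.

ωT = 3.5128·0.580 = 2.037424; cosh(ωT) = 3.900594, sinh(ωT) = 3.770230
x(T) = p + (x₀−p)·cosh(ωT) + (ẋ₀/ω)·sinh(ωT) ⇒ p·(1 − cosh) = x(T) − x₀·cosh − (ẋ₀/ω)·sinh
numerator   = 0.3551 − (-0.0176)·3.900594 − (0.1659/3.5128)·3.770230 = 0.245693
denominator = 1 − 3.900594 = -2.900594
p = 0.245693 / -2.900594 = -0.0847

p = -0.0847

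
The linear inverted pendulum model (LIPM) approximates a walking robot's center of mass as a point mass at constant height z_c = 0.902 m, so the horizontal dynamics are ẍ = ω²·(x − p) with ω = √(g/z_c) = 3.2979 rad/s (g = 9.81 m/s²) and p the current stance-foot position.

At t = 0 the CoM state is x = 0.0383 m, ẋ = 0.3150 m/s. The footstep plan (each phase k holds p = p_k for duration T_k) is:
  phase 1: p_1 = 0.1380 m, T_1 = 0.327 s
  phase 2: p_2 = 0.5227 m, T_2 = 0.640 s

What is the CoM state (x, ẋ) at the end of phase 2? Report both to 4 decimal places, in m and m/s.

x = -1.1430, ẋ = -5.3130

phase 1: p=0.1380, T=0.327, ωT=1.078413, cosh=1.640073, sinh=1.299938; start (x,ẋ)=(0.038300, 0.315000) → end (x,ẋ)=(0.098649, 0.089202)
phase 2: p=0.5227, T=0.640, ωT=2.110656, cosh=4.187406, sinh=4.066248; start (x,ẋ)=(0.098649, 0.089202) → end (x,ẋ)=(-1.142990, -5.313033)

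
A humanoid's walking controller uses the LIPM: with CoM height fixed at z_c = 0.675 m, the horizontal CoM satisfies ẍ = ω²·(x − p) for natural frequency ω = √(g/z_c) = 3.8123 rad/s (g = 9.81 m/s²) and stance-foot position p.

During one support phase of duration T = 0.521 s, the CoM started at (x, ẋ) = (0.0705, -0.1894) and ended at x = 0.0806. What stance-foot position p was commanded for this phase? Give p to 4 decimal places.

ωT = 3.8123·0.521 = 1.986208; cosh(ωT) = 3.712531, sinh(ωT) = 3.575317
x(T) = p + (x₀−p)·cosh(ωT) + (ẋ₀/ω)·sinh(ωT) ⇒ p·(1 − cosh) = x(T) − x₀·cosh − (ẋ₀/ω)·sinh
numerator   = 0.0806 − (0.0705)·3.712531 − (-0.1894/3.8123)·3.575317 = -0.003507
denominator = 1 − 3.712531 = -2.712531
p = -0.003507 / -2.712531 = 0.0013

p = 0.0013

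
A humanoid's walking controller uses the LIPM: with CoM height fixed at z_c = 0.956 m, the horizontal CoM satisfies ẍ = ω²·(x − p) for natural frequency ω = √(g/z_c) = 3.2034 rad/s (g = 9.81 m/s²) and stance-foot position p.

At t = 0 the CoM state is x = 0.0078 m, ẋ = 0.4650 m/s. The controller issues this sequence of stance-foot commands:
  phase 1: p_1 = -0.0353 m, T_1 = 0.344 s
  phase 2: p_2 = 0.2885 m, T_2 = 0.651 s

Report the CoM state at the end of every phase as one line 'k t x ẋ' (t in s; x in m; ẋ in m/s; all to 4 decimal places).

phase 1: p=-0.0353, T=0.344, ωT=1.101970, cosh=1.671152, sinh=1.338936; start (x,ẋ)=(0.007800, 0.465000) → end (x,ẋ)=(0.231084, 0.961948)
phase 2: p=0.2885, T=0.651, ωT=2.085413, cosh=4.086087, sinh=3.961831; start (x,ẋ)=(0.231084, 0.961948) → end (x,ẋ)=(1.243592, 3.201923)

1 0.3440 0.2311 0.9619
2 0.9950 1.2436 3.2019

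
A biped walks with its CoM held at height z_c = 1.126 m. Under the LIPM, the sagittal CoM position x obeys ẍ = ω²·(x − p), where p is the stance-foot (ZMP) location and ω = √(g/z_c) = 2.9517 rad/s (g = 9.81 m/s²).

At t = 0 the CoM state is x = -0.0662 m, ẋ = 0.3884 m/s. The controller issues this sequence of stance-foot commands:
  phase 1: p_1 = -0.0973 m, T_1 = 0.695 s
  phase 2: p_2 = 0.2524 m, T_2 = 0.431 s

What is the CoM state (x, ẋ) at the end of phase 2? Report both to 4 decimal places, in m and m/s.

x = 1.8357, ẋ = 4.9734

phase 1: p=-0.0973, T=0.695, ωT=2.051432, cosh=3.953790, sinh=3.825239; start (x,ẋ)=(-0.066200, 0.388400) → end (x,ẋ)=(0.529008, 1.886801)
phase 2: p=0.2524, T=0.431, ωT=1.272183, cosh=1.924426, sinh=1.644207; start (x,ẋ)=(0.529008, 1.886801) → end (x,ẋ)=(1.835729, 4.973443)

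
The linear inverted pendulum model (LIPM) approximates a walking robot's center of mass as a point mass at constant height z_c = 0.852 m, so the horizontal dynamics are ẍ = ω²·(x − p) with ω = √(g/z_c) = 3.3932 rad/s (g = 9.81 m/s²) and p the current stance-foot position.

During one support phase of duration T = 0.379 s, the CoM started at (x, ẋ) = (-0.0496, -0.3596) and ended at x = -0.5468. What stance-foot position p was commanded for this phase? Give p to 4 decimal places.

ωT = 3.3932·0.379 = 1.286023; cosh(ωT) = 1.947367, sinh(ωT) = 1.671000
x(T) = p + (x₀−p)·cosh(ωT) + (ẋ₀/ω)·sinh(ωT) ⇒ p·(1 − cosh) = x(T) − x₀·cosh − (ẋ₀/ω)·sinh
numerator   = -0.5468 − (-0.0496)·1.947367 − (-0.3596/3.3932)·1.671000 = -0.273124
denominator = 1 − 1.947367 = -0.947367
p = -0.273124 / -0.947367 = 0.2883

p = 0.2883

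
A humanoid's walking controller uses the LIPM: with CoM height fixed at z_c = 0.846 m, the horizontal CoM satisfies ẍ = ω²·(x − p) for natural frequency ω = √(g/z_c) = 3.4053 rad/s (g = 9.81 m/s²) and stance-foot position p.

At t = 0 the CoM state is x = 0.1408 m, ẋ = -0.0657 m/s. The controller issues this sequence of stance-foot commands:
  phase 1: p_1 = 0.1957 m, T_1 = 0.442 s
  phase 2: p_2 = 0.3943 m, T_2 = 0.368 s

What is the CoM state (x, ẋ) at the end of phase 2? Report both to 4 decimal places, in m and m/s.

x = -0.5680, ẋ = -3.0761

phase 1: p=0.1957, T=0.442, ωT=1.505143, cosh=2.363391, sinh=2.141405; start (x,ẋ)=(0.140800, -0.065700) → end (x,ẋ)=(0.024635, -0.555613)
phase 2: p=0.3943, T=0.368, ωT=1.253150, cosh=1.893480, sinh=1.607876; start (x,ẋ)=(0.024635, -0.555613) → end (x,ẋ)=(-0.567997, -3.076070)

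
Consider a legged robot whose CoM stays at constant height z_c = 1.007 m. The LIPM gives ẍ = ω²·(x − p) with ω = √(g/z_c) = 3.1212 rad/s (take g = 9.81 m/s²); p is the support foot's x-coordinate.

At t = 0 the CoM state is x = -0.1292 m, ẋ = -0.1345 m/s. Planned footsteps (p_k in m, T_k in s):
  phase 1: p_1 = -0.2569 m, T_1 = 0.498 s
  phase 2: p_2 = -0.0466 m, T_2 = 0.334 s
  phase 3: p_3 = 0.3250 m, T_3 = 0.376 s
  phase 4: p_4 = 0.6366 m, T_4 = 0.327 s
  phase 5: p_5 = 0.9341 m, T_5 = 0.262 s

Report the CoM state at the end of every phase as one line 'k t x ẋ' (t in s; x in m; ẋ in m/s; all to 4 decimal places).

1 0.4980 -0.0387 0.5685
2 0.8320 0.1922 0.9371
3 1.2080 0.5288 1.0541
4 1.5350 0.8754 1.2463
5 1.7970 1.2188 1.5196

phase 1: p=-0.2569, T=0.498, ωT=1.554358, cosh=2.471685, sinh=2.260360; start (x,ẋ)=(-0.129200, -0.134500) → end (x,ẋ)=(-0.038670, 0.568486)
phase 2: p=-0.0466, T=0.334, ωT=1.042481, cosh=1.594412, sinh=1.241833; start (x,ẋ)=(-0.038670, 0.568486) → end (x,ẋ)=(0.192227, 0.937138)
phase 3: p=0.3250, T=0.376, ωT=1.173571, cosh=1.771390, sinh=1.462130; start (x,ẋ)=(0.192227, 0.937138) → end (x,ẋ)=(0.528811, 1.054115)
phase 4: p=0.6366, T=0.327, ωT=1.020632, cosh=1.567658, sinh=1.207291; start (x,ẋ)=(0.528811, 1.054115) → end (x,ẋ)=(0.875359, 1.246323)
phase 5: p=0.9341, T=0.262, ωT=0.817754, cosh=1.353414, sinh=0.911993; start (x,ẋ)=(0.875359, 1.246323) → end (x,ẋ)=(1.218766, 1.519585)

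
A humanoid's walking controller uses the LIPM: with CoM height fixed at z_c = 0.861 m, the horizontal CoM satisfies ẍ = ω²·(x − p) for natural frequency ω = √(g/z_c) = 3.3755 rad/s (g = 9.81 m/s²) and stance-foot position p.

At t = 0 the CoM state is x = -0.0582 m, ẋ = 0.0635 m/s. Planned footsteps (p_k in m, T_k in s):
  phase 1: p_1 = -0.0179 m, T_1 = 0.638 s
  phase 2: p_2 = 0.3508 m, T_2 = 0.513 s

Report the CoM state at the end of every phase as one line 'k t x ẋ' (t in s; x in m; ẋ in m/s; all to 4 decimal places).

1 0.6380 -0.1139 -0.3009
2 1.1510 -1.2470 -5.1689

phase 1: p=-0.0179, T=0.638, ωT=2.153569, cosh=4.365811, sinh=4.249742; start (x,ẋ)=(-0.058200, 0.063500) → end (x,ẋ)=(-0.113896, -0.300875)
phase 2: p=0.3508, T=0.513, ωT=1.731632, cosh=2.913430, sinh=2.736434; start (x,ẋ)=(-0.113896, -0.300875) → end (x,ẋ)=(-1.246971, -5.168896)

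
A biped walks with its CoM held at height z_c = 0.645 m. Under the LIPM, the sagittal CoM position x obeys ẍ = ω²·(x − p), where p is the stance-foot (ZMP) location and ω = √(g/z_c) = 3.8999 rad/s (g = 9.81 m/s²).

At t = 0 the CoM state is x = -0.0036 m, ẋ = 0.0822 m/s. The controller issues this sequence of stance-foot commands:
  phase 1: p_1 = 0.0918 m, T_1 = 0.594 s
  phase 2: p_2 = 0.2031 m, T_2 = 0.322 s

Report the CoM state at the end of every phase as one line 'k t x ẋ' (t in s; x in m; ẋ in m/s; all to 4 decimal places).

1 0.5940 -0.2908 -1.4472
2 0.9160 -1.3326 -5.8528

phase 1: p=0.0918, T=0.594, ωT=2.316541, cosh=5.119574, sinh=5.020960; start (x,ẋ)=(-0.003600, 0.082200) → end (x,ẋ)=(-0.290778, -1.447221)
phase 2: p=0.2031, T=0.322, ωT=1.255768, cosh=1.897695, sinh=1.612838; start (x,ẋ)=(-0.290778, -1.447221) → end (x,ẋ)=(-1.332641, -5.852832)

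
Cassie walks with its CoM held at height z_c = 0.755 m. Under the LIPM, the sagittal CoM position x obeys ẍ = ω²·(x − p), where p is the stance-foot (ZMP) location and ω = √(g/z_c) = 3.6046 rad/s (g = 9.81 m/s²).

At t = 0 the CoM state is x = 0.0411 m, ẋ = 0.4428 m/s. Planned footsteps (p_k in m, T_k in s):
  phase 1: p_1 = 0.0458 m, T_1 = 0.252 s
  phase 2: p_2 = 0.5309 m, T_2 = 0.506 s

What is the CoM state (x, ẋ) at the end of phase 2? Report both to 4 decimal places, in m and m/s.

x = -0.1075, ẋ = -1.9889

phase 1: p=0.0458, T=0.252, ωT=0.908359, cosh=1.441717, sinh=1.038532; start (x,ẋ)=(0.041100, 0.442800) → end (x,ẋ)=(0.166600, 0.620798)
phase 2: p=0.5309, T=0.506, ωT=1.823928, cosh=3.178769, sinh=3.017378; start (x,ẋ)=(0.166600, 0.620798) → end (x,ẋ)=(-0.107460, -1.988910)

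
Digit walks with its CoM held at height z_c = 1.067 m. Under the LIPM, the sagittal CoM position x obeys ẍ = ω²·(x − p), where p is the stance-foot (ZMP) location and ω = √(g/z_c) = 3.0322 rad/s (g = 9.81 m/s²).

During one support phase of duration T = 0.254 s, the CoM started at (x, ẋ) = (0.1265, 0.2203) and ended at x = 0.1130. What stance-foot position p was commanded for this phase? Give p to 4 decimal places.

ωT = 3.0322·0.254 = 0.770179; cosh(ωT) = 1.311541, sinh(ωT) = 0.848611
x(T) = p + (x₀−p)·cosh(ωT) + (ẋ₀/ω)·sinh(ωT) ⇒ p·(1 − cosh) = x(T) − x₀·cosh − (ẋ₀/ω)·sinh
numerator   = 0.1130 − (0.1265)·1.311541 − (0.2203/3.0322)·0.848611 = -0.114565
denominator = 1 − 1.311541 = -0.311541
p = -0.114565 / -0.311541 = 0.3677

p = 0.3677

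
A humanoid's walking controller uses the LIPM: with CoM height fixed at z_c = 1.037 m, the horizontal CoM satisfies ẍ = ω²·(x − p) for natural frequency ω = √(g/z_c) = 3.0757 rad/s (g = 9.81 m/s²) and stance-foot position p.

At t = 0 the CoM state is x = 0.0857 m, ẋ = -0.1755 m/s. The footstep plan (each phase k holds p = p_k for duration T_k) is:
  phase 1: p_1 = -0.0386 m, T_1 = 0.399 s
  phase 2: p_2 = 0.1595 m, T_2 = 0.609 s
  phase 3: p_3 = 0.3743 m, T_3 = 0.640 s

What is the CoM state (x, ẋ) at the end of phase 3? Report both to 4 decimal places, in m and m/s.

x = 0.3181, ẋ = -0.0711

phase 1: p=-0.0386, T=0.399, ωT=1.227204, cosh=1.852395, sinh=1.559284; start (x,ẋ)=(0.085700, -0.175500) → end (x,ẋ)=(0.102680, 0.271034)
phase 2: p=0.1595, T=0.609, ωT=1.873101, cosh=3.331048, sinh=3.177402; start (x,ẋ)=(0.102680, 0.271034) → end (x,ẋ)=(0.250224, 0.347536)
phase 3: p=0.3743, T=0.640, ωT=1.968448, cosh=3.649615, sinh=3.509941; start (x,ẋ)=(0.250224, 0.347536) → end (x,ẋ)=(0.318075, -0.071089)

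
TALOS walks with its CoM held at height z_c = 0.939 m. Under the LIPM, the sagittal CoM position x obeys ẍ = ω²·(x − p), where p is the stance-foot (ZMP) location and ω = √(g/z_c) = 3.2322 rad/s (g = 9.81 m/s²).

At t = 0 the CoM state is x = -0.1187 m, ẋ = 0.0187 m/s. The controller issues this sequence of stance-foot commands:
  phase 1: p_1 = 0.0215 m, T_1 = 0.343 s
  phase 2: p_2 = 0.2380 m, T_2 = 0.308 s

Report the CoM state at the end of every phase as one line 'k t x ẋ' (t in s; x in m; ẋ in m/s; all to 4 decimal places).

1 0.3430 -0.2062 -0.5804
2 0.6510 -0.6550 -2.5701

phase 1: p=0.0215, T=0.343, ωT=1.108645, cosh=1.680127, sinh=1.350121; start (x,ẋ)=(-0.118700, 0.018700) → end (x,ẋ)=(-0.206243, -0.580395)
phase 2: p=0.2380, T=0.308, ωT=0.995518, cosh=1.537828, sinh=1.168296; start (x,ẋ)=(-0.206243, -0.580395) → end (x,ẋ)=(-0.654956, -2.570083)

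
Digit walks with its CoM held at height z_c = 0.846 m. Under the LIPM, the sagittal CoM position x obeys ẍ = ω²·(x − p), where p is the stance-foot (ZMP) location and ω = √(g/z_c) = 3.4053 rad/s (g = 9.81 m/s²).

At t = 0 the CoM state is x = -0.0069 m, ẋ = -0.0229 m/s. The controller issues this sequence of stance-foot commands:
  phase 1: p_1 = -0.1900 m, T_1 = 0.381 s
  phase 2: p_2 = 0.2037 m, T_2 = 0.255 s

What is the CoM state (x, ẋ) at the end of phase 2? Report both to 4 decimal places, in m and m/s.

phase 1: p=-0.1900, T=0.381, ωT=1.297419, cosh=1.966538, sinh=1.693302; start (x,ẋ)=(-0.006900, -0.022900) → end (x,ẋ)=(0.158686, 1.010758)
phase 2: p=0.2037, T=0.255, ωT=0.868352, cosh=1.401311, sinh=0.981668; start (x,ẋ)=(0.158686, 1.010758) → end (x,ẋ)=(0.431999, 1.265909)

x = 0.4320, ẋ = 1.2659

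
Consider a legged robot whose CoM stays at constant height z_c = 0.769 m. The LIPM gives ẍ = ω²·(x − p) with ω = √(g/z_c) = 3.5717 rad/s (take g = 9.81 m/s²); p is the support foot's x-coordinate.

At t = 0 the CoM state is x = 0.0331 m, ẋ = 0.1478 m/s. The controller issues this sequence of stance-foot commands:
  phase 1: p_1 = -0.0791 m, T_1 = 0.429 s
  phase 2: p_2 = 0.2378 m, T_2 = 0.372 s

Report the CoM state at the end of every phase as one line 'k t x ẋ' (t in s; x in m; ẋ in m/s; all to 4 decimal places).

1 0.4290 0.2840 1.2422
2 0.8010 0.9417 2.7993

phase 1: p=-0.0791, T=0.429, ωT=1.532259, cosh=2.422335, sinh=2.206288; start (x,ẋ)=(0.033100, 0.147800) → end (x,ẋ)=(0.283984, 1.242179)
phase 2: p=0.2378, T=0.372, ωT=1.328672, cosh=2.020428, sinh=1.755599; start (x,ẋ)=(0.283984, 1.242179) → end (x,ẋ)=(0.941680, 2.799329)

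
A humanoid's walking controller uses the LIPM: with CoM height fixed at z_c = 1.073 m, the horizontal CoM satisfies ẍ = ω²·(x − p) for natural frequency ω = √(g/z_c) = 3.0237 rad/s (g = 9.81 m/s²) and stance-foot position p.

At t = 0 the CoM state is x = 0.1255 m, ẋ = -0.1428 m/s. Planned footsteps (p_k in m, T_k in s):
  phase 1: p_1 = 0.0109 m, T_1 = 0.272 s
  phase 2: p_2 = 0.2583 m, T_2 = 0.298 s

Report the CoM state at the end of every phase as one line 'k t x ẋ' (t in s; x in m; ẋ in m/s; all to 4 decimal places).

phase 1: p=0.0109, T=0.272, ωT=0.822446, cosh=1.357708, sinh=0.918353; start (x,ẋ)=(0.125500, -0.142800) → end (x,ẋ)=(0.123122, 0.124343)
phase 2: p=0.2583, T=0.298, ωT=0.901063, cosh=1.434178, sinh=1.028040; start (x,ẋ)=(0.123122, 0.124343) → end (x,ẋ)=(0.106707, -0.241867)

1 0.2720 0.1231 0.1243
2 0.5700 0.1067 -0.2419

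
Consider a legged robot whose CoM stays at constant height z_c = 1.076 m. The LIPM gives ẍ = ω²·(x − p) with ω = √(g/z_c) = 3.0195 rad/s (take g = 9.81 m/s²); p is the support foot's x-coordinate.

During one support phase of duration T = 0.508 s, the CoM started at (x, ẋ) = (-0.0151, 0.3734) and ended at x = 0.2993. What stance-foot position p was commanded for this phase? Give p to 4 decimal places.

p = -0.0439

ωT = 3.0195·0.508 = 1.533906; cosh(ωT) = 2.425971, sinh(ωT) = 2.210280
x(T) = p + (x₀−p)·cosh(ωT) + (ẋ₀/ω)·sinh(ωT) ⇒ p·(1 − cosh) = x(T) − x₀·cosh − (ẋ₀/ω)·sinh
numerator   = 0.2993 − (-0.0151)·2.425971 − (0.3734/3.0195)·2.210280 = 0.062603
denominator = 1 − 2.425971 = -1.425971
p = 0.062603 / -1.425971 = -0.0439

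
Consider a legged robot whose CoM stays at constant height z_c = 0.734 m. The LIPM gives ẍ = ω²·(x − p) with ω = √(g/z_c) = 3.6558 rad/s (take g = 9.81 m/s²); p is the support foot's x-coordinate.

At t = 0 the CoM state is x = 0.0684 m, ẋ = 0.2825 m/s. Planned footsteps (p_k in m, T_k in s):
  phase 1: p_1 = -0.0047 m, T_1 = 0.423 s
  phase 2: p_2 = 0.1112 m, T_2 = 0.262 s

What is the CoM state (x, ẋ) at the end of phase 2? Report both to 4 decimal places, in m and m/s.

phase 1: p=-0.0047, T=0.423, ωT=1.546403, cosh=2.453784, sinh=2.240771; start (x,ẋ)=(0.068400, 0.282500) → end (x,ẋ)=(0.347826, 1.292015)
phase 2: p=0.1112, T=0.262, ωT=0.957820, cosh=1.494868, sinh=1.111140; start (x,ẋ)=(0.347826, 1.292015) → end (x,ẋ)=(0.857618, 2.892593)

x = 0.8576, ẋ = 2.8926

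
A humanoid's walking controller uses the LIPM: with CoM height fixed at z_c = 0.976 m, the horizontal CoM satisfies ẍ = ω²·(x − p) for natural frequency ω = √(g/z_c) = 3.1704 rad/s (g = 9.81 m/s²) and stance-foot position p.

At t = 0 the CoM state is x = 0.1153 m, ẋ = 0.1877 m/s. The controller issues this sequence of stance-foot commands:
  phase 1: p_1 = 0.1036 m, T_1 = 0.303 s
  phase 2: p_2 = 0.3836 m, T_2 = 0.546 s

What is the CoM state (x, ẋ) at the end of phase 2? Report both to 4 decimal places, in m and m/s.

x = 0.0898, ẋ = -0.7640

phase 1: p=0.1036, T=0.303, ωT=0.960631, cosh=1.497998, sinh=1.115347; start (x,ẋ)=(0.115300, 0.187700) → end (x,ẋ)=(0.187159, 0.322547)
phase 2: p=0.3836, T=0.546, ωT=1.731038, cosh=2.911807, sinh=2.734707; start (x,ẋ)=(0.187159, 0.322547) → end (x,ẋ)=(0.089824, -0.763968)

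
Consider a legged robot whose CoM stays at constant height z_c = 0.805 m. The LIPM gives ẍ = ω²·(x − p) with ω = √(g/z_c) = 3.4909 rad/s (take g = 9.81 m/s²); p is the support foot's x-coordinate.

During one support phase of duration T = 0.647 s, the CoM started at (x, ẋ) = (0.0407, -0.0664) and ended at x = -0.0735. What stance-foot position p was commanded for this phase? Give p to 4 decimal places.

p = 0.0470

ωT = 3.4909·0.647 = 2.258612; cosh(ωT) = 4.837148, sinh(ωT) = 4.732652
x(T) = p + (x₀−p)·cosh(ωT) + (ẋ₀/ω)·sinh(ωT) ⇒ p·(1 − cosh) = x(T) − x₀·cosh − (ẋ₀/ω)·sinh
numerator   = -0.0735 − (0.0407)·4.837148 − (-0.0664/3.4909)·4.732652 = -0.180353
denominator = 1 − 4.837148 = -3.837148
p = -0.180353 / -3.837148 = 0.0470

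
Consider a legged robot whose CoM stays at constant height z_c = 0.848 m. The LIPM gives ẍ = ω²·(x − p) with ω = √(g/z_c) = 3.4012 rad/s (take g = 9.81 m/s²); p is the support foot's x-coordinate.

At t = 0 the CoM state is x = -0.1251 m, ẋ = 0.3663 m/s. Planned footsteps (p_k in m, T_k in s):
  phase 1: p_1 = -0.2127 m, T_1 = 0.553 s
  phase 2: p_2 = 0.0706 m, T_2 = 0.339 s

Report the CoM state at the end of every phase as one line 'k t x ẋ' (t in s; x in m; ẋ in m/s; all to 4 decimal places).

1 0.5530 0.4263 2.1837
2 0.8920 1.6056 5.5283

phase 1: p=-0.2127, T=0.553, ωT=1.880864, cosh=3.355813, sinh=3.203354; start (x,ẋ)=(-0.125100, 0.366300) → end (x,ẋ)=(0.426262, 2.183658)
phase 2: p=0.0706, T=0.339, ωT=1.153007, cosh=1.741695, sinh=1.426009; start (x,ẋ)=(0.426262, 2.183658) → end (x,ẋ)=(1.605588, 5.528275)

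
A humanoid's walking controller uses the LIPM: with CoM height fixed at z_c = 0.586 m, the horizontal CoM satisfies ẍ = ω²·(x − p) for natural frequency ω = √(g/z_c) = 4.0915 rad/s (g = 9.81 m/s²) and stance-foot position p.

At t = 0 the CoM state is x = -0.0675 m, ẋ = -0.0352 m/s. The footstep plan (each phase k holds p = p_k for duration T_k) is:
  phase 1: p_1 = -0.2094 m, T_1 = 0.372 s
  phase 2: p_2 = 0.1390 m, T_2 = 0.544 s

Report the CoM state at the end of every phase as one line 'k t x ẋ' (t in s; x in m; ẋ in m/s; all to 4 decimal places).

phase 1: p=-0.2094, T=0.372, ωT=1.522038, cosh=2.399910, sinh=2.181643; start (x,ẋ)=(-0.067500, -0.035200) → end (x,ẋ)=(0.112378, 1.182150)
phase 2: p=0.1390, T=0.544, ωT=2.225776, cosh=4.684325, sinh=4.576341; start (x,ẋ)=(0.112378, 1.182150) → end (x,ẋ)=(1.336529, 5.039103)

1 0.3720 0.1124 1.1821
2 0.9160 1.3365 5.0391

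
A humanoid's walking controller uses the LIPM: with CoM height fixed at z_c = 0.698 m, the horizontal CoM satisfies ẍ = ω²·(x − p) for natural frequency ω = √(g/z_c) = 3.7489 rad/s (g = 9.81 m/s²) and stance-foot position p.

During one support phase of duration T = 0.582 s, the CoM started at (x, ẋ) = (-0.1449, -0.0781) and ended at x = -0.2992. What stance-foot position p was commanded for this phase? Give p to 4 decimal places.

ωT = 3.7489·0.582 = 2.181860; cosh(ωT) = 4.487803, sinh(ωT) = 4.374971
x(T) = p + (x₀−p)·cosh(ωT) + (ẋ₀/ω)·sinh(ωT) ⇒ p·(1 − cosh) = x(T) − x₀·cosh − (ẋ₀/ω)·sinh
numerator   = -0.2992 − (-0.1449)·4.487803 − (-0.0781/3.7489)·4.374971 = 0.442225
denominator = 1 − 4.487803 = -3.487803
p = 0.442225 / -3.487803 = -0.1268

p = -0.1268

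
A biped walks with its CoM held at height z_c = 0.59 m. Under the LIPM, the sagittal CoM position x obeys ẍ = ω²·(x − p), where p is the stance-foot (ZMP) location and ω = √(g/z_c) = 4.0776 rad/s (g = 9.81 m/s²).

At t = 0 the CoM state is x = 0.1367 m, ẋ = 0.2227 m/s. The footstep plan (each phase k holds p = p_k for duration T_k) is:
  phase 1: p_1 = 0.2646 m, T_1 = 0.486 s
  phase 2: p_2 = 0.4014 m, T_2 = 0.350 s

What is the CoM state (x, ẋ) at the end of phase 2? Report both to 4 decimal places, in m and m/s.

x = -1.0108, ẋ = -5.5998

phase 1: p=0.2646, T=0.486, ωT=1.981714, cosh=3.696499, sinh=3.558666; start (x,ẋ)=(0.136700, 0.222700) → end (x,ẋ)=(-0.013824, -1.032723)
phase 2: p=0.4014, T=0.350, ωT=1.427160, cosh=2.203419, sinh=1.963429; start (x,ẋ)=(-0.013824, -1.032723) → end (x,ẋ)=(-1.010785, -5.599839)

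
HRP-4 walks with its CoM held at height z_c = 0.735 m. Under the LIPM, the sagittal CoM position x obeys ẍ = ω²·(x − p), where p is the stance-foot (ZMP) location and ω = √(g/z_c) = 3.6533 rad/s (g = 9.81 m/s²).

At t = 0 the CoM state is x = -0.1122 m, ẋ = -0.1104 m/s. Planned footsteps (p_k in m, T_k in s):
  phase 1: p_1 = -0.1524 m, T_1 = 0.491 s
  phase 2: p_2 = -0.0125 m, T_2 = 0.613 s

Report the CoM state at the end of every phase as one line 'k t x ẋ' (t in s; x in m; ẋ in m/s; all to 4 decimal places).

phase 1: p=-0.1524, T=0.491, ωT=1.793770, cosh=3.089204, sinh=2.922873; start (x,ẋ)=(-0.112200, -0.110400) → end (x,ẋ)=(-0.116541, 0.088213)
phase 2: p=-0.0125, T=0.613, ωT=2.239473, cosh=4.747448, sinh=4.640933; start (x,ẋ)=(-0.116541, 0.088213) → end (x,ẋ)=(-0.394369, -1.345201)

1 0.4910 -0.1165 0.0882
2 1.1040 -0.3944 -1.3452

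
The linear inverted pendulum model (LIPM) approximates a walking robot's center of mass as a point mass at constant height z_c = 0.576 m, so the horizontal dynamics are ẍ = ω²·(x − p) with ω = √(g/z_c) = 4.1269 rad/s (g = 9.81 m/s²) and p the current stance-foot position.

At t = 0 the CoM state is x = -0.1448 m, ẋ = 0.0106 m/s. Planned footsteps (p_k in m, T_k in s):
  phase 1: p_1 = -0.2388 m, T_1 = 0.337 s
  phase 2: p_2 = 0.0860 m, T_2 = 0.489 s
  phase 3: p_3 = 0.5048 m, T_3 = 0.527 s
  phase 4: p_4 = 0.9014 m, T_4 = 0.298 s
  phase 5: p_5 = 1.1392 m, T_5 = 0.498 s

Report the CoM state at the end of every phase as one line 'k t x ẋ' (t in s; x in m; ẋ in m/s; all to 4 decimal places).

phase 1: p=-0.2388, T=0.337, ωT=1.390765, cosh=2.133404, sinh=1.884520; start (x,ẋ)=(-0.144800, 0.010600) → end (x,ẋ)=(-0.033420, 0.753673)
phase 2: p=0.0860, T=0.489, ωT=2.018054, cosh=3.828292, sinh=3.695378; start (x,ẋ)=(-0.033420, 0.753673) → end (x,ẋ)=(0.303694, 1.064078)
phase 3: p=0.5048, T=0.527, ωT=2.174876, cosh=4.457359, sinh=4.343737; start (x,ẋ)=(0.303694, 1.064078) → end (x,ẋ)=(0.728383, 1.137909)
phase 4: p=0.9014, T=0.298, ωT=1.229816, cosh=1.856474, sinh=1.564127; start (x,ẋ)=(0.728383, 1.137909) → end (x,ẋ)=(1.011476, 0.995676)
phase 5: p=1.1392, T=0.498, ωT=2.055196, cosh=3.968219, sinh=3.840151; start (x,ẋ)=(1.011476, 0.995676) → end (x,ẋ)=(1.558855, 1.926895)

1 0.3370 -0.0334 0.7537
2 0.8260 0.3037 1.0641
3 1.3530 0.7284 1.1379
4 1.6510 1.0115 0.9957
5 2.1490 1.5589 1.9269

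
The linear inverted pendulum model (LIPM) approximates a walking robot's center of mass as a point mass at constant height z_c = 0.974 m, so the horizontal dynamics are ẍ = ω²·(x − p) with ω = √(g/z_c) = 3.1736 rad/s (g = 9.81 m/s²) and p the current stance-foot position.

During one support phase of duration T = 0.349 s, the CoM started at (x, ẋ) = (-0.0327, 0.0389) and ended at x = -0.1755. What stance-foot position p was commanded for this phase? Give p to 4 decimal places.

p = 0.2021

ωT = 3.1736·0.349 = 1.107586; cosh(ωT) = 1.678699, sinh(ωT) = 1.348344
x(T) = p + (x₀−p)·cosh(ωT) + (ẋ₀/ω)·sinh(ωT) ⇒ p·(1 − cosh) = x(T) − x₀·cosh − (ẋ₀/ω)·sinh
numerator   = -0.1755 − (-0.0327)·1.678699 − (0.0389/3.1736)·1.348344 = -0.137134
denominator = 1 − 1.678699 = -0.678699
p = -0.137134 / -0.678699 = 0.2021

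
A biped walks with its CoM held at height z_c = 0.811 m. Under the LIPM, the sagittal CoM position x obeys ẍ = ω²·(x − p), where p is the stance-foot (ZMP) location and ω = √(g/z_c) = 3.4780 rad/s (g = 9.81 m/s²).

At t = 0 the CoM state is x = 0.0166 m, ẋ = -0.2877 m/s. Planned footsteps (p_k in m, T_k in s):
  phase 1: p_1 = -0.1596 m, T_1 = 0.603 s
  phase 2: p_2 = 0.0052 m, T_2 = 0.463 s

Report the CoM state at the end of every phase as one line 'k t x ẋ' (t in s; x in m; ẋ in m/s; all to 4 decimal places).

phase 1: p=-0.1596, T=0.603, ωT=2.097234, cosh=4.133205, sinh=4.010409; start (x,ẋ)=(0.016600, -0.287700) → end (x,ẋ)=(0.236930, 1.268550)
phase 2: p=0.0052, T=0.463, ωT=1.610314, cosh=2.602104, sinh=2.402279; start (x,ẋ)=(0.236930, 1.268550) → end (x,ẋ)=(1.484381, 5.237031)

1 0.6030 0.2369 1.2686
2 1.0660 1.4844 5.2370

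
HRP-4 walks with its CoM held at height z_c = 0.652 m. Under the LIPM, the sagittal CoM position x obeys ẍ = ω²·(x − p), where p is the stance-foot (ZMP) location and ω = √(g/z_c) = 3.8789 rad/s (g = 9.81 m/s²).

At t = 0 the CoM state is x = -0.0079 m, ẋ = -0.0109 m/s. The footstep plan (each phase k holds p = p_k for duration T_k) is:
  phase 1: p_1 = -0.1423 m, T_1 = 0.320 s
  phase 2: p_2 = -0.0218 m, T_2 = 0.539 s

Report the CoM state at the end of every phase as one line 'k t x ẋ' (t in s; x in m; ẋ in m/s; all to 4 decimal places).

phase 1: p=-0.1423, T=0.320, ωT=1.241248, cosh=1.874476, sinh=1.585453; start (x,ẋ)=(-0.007900, -0.010900) → end (x,ẋ)=(0.105174, 0.806103)
phase 2: p=-0.0218, T=0.539, ωT=2.090727, cosh=4.107197, sinh=3.983599; start (x,ẋ)=(0.105174, 0.806103) → end (x,ẋ)=(1.327570, 5.272829)

1 0.3200 0.1052 0.8061
2 0.8590 1.3276 5.2728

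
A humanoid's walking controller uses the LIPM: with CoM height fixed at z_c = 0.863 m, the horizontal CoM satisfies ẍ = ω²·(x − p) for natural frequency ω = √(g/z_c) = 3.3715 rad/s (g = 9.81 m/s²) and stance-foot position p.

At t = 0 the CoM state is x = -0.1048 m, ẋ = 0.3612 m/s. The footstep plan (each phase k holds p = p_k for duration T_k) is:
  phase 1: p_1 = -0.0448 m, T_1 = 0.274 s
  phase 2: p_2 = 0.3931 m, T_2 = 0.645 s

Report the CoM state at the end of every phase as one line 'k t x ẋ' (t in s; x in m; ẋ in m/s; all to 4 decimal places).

phase 1: p=-0.0448, T=0.274, ωT=0.923791, cosh=1.457916, sinh=1.060905; start (x,ẋ)=(-0.104800, 0.361200) → end (x,ẋ)=(-0.018617, 0.311989)
phase 2: p=0.3931, T=0.645, ωT=2.174618, cosh=4.456235, sinh=4.342584; start (x,ẋ)=(-0.018617, 0.311989) → end (x,ẋ)=(-1.039756, -4.637657)

1 0.2740 -0.0186 0.3120
2 0.9190 -1.0398 -4.6377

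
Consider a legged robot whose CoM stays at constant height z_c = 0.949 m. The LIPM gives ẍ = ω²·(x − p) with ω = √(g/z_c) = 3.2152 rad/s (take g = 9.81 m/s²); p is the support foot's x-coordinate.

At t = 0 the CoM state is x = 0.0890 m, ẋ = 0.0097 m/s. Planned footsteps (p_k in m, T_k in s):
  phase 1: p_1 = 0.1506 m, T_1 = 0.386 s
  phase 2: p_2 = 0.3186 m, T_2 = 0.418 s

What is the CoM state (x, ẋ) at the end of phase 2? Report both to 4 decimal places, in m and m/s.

phase 1: p=0.1506, T=0.386, ωT=1.241067, cosh=1.874189, sinh=1.585114; start (x,ẋ)=(0.089000, 0.009700) → end (x,ẋ)=(0.039932, -0.295762)
phase 2: p=0.3186, T=0.418, ωT=1.343954, cosh=2.047492, sinh=1.786680; start (x,ẋ)=(0.039932, -0.295762) → end (x,ẋ)=(-0.416325, -2.206388)

x = -0.4163, ẋ = -2.2064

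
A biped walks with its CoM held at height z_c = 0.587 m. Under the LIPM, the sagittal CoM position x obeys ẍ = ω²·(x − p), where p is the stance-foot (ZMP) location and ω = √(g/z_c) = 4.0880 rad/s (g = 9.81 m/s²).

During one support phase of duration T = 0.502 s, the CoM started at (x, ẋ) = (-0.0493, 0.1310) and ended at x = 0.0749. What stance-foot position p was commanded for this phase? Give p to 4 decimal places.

ωT = 4.0880·0.502 = 2.052176; cosh(ωT) = 3.956639, sinh(ωT) = 3.828184
x(T) = p + (x₀−p)·cosh(ωT) + (ẋ₀/ω)·sinh(ωT) ⇒ p·(1 − cosh) = x(T) − x₀·cosh − (ẋ₀/ω)·sinh
numerator   = 0.0749 − (-0.0493)·3.956639 − (0.1310/4.0880)·3.828184 = 0.147288
denominator = 1 − 3.956639 = -2.956639
p = 0.147288 / -2.956639 = -0.0498

p = -0.0498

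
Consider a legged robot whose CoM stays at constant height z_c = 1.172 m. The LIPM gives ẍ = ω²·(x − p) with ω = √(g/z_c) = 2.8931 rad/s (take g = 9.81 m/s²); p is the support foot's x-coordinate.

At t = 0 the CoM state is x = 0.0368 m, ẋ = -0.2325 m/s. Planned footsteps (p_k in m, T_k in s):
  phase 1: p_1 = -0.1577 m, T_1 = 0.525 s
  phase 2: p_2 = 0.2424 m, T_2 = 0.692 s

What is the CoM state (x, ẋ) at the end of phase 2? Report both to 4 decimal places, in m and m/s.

x = 0.6680, ẋ = 1.3642

phase 1: p=-0.1577, T=0.525, ωT=1.518878, cosh=2.393027, sinh=2.174069; start (x,ẋ)=(0.036800, -0.232500) → end (x,ẋ)=(0.133028, 0.666987)
phase 2: p=0.2424, T=0.692, ωT=2.002025, cosh=3.769549, sinh=3.634487; start (x,ẋ)=(0.133028, 0.666987) → end (x,ẋ)=(0.668025, 1.364197)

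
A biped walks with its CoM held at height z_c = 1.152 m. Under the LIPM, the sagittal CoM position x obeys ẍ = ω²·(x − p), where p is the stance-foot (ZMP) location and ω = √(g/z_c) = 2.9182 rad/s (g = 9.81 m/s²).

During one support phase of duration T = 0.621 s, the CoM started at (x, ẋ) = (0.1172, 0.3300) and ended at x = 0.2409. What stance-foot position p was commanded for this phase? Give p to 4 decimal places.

p = 0.2167

ωT = 2.9182·0.621 = 1.812202; cosh(ωT) = 3.143606, sinh(ωT) = 2.980312
x(T) = p + (x₀−p)·cosh(ωT) + (ẋ₀/ω)·sinh(ωT) ⇒ p·(1 − cosh) = x(T) − x₀·cosh − (ẋ₀/ω)·sinh
numerator   = 0.2409 − (0.1172)·3.143606 − (0.3300/2.9182)·2.980312 = -0.464555
denominator = 1 − 3.143606 = -2.143606
p = -0.464555 / -2.143606 = 0.2167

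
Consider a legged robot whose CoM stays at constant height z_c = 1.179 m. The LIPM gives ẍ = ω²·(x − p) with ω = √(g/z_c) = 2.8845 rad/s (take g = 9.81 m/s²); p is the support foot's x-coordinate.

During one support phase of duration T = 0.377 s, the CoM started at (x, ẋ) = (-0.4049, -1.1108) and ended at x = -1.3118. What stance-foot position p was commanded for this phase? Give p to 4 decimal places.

ωT = 2.8845·0.377 = 1.087457; cosh(ωT) = 1.651896, sinh(ωT) = 1.314823
x(T) = p + (x₀−p)·cosh(ωT) + (ẋ₀/ω)·sinh(ωT) ⇒ p·(1 − cosh) = x(T) − x₀·cosh − (ẋ₀/ω)·sinh
numerator   = -1.3118 − (-0.4049)·1.651896 − (-1.1108/2.8845)·1.314823 = -0.136619
denominator = 1 − 1.651896 = -0.651896
p = -0.136619 / -0.651896 = 0.2096

p = 0.2096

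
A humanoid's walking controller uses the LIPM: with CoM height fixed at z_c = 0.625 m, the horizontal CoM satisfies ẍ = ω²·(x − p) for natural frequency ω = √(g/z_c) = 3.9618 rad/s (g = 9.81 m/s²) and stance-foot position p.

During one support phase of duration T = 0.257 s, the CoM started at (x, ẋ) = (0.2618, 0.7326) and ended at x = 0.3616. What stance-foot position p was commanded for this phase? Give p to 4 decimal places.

ωT = 3.9618·0.257 = 1.018183; cosh(ωT) = 1.564705, sinh(ωT) = 1.203454
x(T) = p + (x₀−p)·cosh(ωT) + (ẋ₀/ω)·sinh(ωT) ⇒ p·(1 − cosh) = x(T) − x₀·cosh − (ẋ₀/ω)·sinh
numerator   = 0.3616 − (0.2618)·1.564705 − (0.7326/3.9618)·1.203454 = -0.270578
denominator = 1 − 1.564705 = -0.564705
p = -0.270578 / -0.564705 = 0.4791

p = 0.4791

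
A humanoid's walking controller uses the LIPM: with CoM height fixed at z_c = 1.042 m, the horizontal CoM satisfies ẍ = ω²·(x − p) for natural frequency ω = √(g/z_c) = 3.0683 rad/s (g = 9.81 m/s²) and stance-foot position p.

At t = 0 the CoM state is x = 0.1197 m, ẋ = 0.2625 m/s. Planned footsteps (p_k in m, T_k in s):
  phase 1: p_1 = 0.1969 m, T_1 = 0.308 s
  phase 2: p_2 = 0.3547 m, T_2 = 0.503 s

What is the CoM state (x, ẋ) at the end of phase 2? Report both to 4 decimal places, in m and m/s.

phase 1: p=0.1969, T=0.308, ωT=0.945036, cosh=1.480786, sinh=1.092121; start (x,ẋ)=(0.119700, 0.262500) → end (x,ẋ)=(0.176017, 0.130013)
phase 2: p=0.3547, T=0.503, ωT=1.543355, cosh=2.446964, sinh=2.233301; start (x,ẋ)=(0.176017, 0.130013) → end (x,ẋ)=(0.012100, -0.906280)

x = 0.0121, ẋ = -0.9063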